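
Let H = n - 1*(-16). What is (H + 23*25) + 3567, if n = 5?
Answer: 4163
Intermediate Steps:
H = 21 (H = 5 - 1*(-16) = 5 + 16 = 21)
(H + 23*25) + 3567 = (21 + 23*25) + 3567 = (21 + 575) + 3567 = 596 + 3567 = 4163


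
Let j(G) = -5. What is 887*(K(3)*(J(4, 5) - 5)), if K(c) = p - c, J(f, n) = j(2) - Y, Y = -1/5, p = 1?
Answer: 86926/5 ≈ 17385.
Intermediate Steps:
Y = -1/5 (Y = -1*1/5 = -1/5 ≈ -0.20000)
J(f, n) = -24/5 (J(f, n) = -5 - 1*(-1/5) = -5 + 1/5 = -24/5)
K(c) = 1 - c
887*(K(3)*(J(4, 5) - 5)) = 887*((1 - 1*3)*(-24/5 - 5)) = 887*((1 - 3)*(-49/5)) = 887*(-2*(-49/5)) = 887*(98/5) = 86926/5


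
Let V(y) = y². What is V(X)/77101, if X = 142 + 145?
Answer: 82369/77101 ≈ 1.0683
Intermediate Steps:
X = 287
V(X)/77101 = 287²/77101 = 82369*(1/77101) = 82369/77101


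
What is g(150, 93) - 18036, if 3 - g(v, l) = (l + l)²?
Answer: -52629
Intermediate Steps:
g(v, l) = 3 - 4*l² (g(v, l) = 3 - (l + l)² = 3 - (2*l)² = 3 - 4*l²)
g(150, 93) - 18036 = (3 - 4*93²) - 18036 = (3 - 4*8649) - 18036 = (3 - 34596) - 18036 = -34593 - 18036 = -52629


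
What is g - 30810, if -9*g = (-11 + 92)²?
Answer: -31539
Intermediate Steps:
g = -729 (g = -(-11 + 92)²/9 = -⅑*81² = -⅑*6561 = -729)
g - 30810 = -729 - 30810 = -31539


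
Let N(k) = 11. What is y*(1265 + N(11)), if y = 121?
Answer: 154396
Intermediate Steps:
y*(1265 + N(11)) = 121*(1265 + 11) = 121*1276 = 154396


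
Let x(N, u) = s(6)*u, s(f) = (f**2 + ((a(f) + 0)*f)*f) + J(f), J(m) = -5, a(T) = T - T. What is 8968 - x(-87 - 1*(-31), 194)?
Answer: 2954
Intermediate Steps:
a(T) = 0
s(f) = -5 + f**2 (s(f) = (f**2 + ((0 + 0)*f)*f) - 5 = (f**2 + (0*f)*f) - 5 = (f**2 + 0*f) - 5 = (f**2 + 0) - 5 = f**2 - 5 = -5 + f**2)
x(N, u) = 31*u (x(N, u) = (-5 + 6**2)*u = (-5 + 36)*u = 31*u)
8968 - x(-87 - 1*(-31), 194) = 8968 - 31*194 = 8968 - 1*6014 = 8968 - 6014 = 2954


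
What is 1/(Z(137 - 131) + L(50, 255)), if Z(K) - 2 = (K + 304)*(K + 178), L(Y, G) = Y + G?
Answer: 1/57347 ≈ 1.7438e-5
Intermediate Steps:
L(Y, G) = G + Y
Z(K) = 2 + (178 + K)*(304 + K) (Z(K) = 2 + (K + 304)*(K + 178) = 2 + (304 + K)*(178 + K) = 2 + (178 + K)*(304 + K))
1/(Z(137 - 131) + L(50, 255)) = 1/((54114 + (137 - 131)² + 482*(137 - 131)) + (255 + 50)) = 1/((54114 + 6² + 482*6) + 305) = 1/((54114 + 36 + 2892) + 305) = 1/(57042 + 305) = 1/57347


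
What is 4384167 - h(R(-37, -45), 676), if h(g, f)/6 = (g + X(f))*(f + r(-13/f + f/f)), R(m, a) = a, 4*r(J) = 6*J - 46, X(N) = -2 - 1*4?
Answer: 238573617/52 ≈ 4.5880e+6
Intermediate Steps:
X(N) = -6 (X(N) = -2 - 4 = -6)
r(J) = -23/2 + 3*J/2 (r(J) = (6*J - 46)/4 = (-46 + 6*J)/4 = -23/2 + 3*J/2)
h(g, f) = 6*(-6 + g)*(-10 + f - 39/(2*f)) (h(g, f) = 6*((g - 6)*(f + (-23/2 + 3*(-13/f + f/f)/2))) = 6*((-6 + g)*(f + (-23/2 + 3*(-13/f + 1)/2))) = 6*((-6 + g)*(f + (-23/2 + 3*(1 - 13/f)/2))) = 6*((-6 + g)*(f + (-23/2 + (3/2 - 39/(2*f))))) = 6*((-6 + g)*(f + (-10 - 39/(2*f)))) = 6*((-6 + g)*(-10 + f - 39/(2*f))) = 6*(-6 + g)*(-10 + f - 39/(2*f)))
4384167 - h(R(-37, -45), 676) = 4384167 - (360 - 60*(-45) - 36*676 + 702/676 - 117*(-45)/676 + 6*676*(-45)) = 4384167 - (360 + 2700 - 24336 + 702*(1/676) - 117*(-45)*1/676 - 182520) = 4384167 - (360 + 2700 - 24336 + 27/26 + 405/52 - 182520) = 4384167 - 1*(-10596933/52) = 4384167 + 10596933/52 = 238573617/52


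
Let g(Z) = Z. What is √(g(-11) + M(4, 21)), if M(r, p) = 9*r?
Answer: 5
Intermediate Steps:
√(g(-11) + M(4, 21)) = √(-11 + 9*4) = √(-11 + 36) = √25 = 5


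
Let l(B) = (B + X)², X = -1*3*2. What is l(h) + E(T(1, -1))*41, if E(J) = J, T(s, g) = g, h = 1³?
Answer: -16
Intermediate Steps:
X = -6 (X = -3*2 = -6)
h = 1
l(B) = (-6 + B)² (l(B) = (B - 6)² = (-6 + B)²)
l(h) + E(T(1, -1))*41 = (-6 + 1)² - 1*41 = (-5)² - 41 = 25 - 41 = -16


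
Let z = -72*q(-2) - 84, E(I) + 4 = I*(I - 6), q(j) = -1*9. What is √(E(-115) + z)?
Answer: 5*√579 ≈ 120.31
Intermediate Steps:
q(j) = -9
E(I) = -4 + I*(-6 + I) (E(I) = -4 + I*(I - 6) = -4 + I*(-6 + I))
z = 564 (z = -72*(-9) - 84 = 648 - 84 = 564)
√(E(-115) + z) = √((-4 + (-115)² - 6*(-115)) + 564) = √((-4 + 13225 + 690) + 564) = √(13911 + 564) = √14475 = 5*√579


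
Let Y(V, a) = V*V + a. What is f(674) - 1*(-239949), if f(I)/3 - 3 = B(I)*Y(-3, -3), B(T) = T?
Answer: 252090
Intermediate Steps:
Y(V, a) = a + V² (Y(V, a) = V² + a = a + V²)
f(I) = 9 + 18*I (f(I) = 9 + 3*(I*(-3 + (-3)²)) = 9 + 3*(I*(-3 + 9)) = 9 + 3*(I*6) = 9 + 3*(6*I) = 9 + 18*I)
f(674) - 1*(-239949) = (9 + 18*674) - 1*(-239949) = (9 + 12132) + 239949 = 12141 + 239949 = 252090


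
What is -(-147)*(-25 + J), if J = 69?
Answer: 6468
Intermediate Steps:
-(-147)*(-25 + J) = -(-147)*(-25 + 69) = -(-147)*44 = -1*(-6468) = 6468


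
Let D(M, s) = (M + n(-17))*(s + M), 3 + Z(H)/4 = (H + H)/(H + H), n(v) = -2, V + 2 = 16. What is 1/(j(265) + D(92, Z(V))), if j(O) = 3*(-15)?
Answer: 1/7515 ≈ 0.00013307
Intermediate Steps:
V = 14 (V = -2 + 16 = 14)
Z(H) = -8 (Z(H) = -12 + 4*((H + H)/(H + H)) = -12 + 4*((2*H)/((2*H))) = -12 + 4*((2*H)*(1/(2*H))) = -12 + 4*1 = -12 + 4 = -8)
j(O) = -45
D(M, s) = (-2 + M)*(M + s) (D(M, s) = (M - 2)*(s + M) = (-2 + M)*(M + s))
1/(j(265) + D(92, Z(V))) = 1/(-45 + (92² - 2*92 - 2*(-8) + 92*(-8))) = 1/(-45 + (8464 - 184 + 16 - 736)) = 1/(-45 + 7560) = 1/7515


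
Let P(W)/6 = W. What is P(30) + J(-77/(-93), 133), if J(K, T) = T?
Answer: 313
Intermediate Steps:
P(W) = 6*W
P(30) + J(-77/(-93), 133) = 6*30 + 133 = 180 + 133 = 313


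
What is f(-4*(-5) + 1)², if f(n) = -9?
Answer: 81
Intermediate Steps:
f(-4*(-5) + 1)² = (-9)² = 81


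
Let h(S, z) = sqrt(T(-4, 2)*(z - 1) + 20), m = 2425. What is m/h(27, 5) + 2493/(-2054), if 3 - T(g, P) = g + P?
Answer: -2493/2054 + 485*sqrt(10)/4 ≈ 382.21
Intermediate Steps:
T(g, P) = 3 - P - g (T(g, P) = 3 - (g + P) = 3 - (P + g) = 3 + (-P - g) = 3 - P - g)
h(S, z) = sqrt(15 + 5*z) (h(S, z) = sqrt((3 - 1*2 - 1*(-4))*(z - 1) + 20) = sqrt((3 - 2 + 4)*(-1 + z) + 20) = sqrt(5*(-1 + z) + 20) = sqrt((-5 + 5*z) + 20) = sqrt(15 + 5*z))
m/h(27, 5) + 2493/(-2054) = 2425/(sqrt(15 + 5*5)) + 2493/(-2054) = 2425/(sqrt(15 + 25)) + 2493*(-1/2054) = 2425/(sqrt(40)) - 2493/2054 = 2425/((2*sqrt(10))) - 2493/2054 = 2425*(sqrt(10)/20) - 2493/2054 = 485*sqrt(10)/4 - 2493/2054 = -2493/2054 + 485*sqrt(10)/4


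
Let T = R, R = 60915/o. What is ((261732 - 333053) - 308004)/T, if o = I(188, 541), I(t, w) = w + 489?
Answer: -78140950/12183 ≈ -6413.9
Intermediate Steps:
I(t, w) = 489 + w
o = 1030 (o = 489 + 541 = 1030)
R = 12183/206 (R = 60915/1030 = 60915*(1/1030) = 12183/206 ≈ 59.141)
T = 12183/206 ≈ 59.141
((261732 - 333053) - 308004)/T = ((261732 - 333053) - 308004)/(12183/206) = (-71321 - 308004)*(206/12183) = -379325*206/12183 = -78140950/12183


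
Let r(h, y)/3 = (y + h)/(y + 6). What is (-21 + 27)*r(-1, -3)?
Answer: -24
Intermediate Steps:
r(h, y) = 3*(h + y)/(6 + y) (r(h, y) = 3*((y + h)/(y + 6)) = 3*((h + y)/(6 + y)) = 3*(h + y)/(6 + y))
(-21 + 27)*r(-1, -3) = (-21 + 27)*(3*(-1 - 3)/(6 - 3)) = 6*(3*(-4)/3) = 6*(3*(⅓)*(-4)) = 6*(-4) = -24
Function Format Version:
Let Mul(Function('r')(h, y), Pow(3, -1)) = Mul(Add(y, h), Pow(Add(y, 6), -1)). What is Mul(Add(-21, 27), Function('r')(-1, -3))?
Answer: -24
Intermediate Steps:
Function('r')(h, y) = Mul(3, Pow(Add(6, y), -1), Add(h, y)) (Function('r')(h, y) = Mul(3, Mul(Add(y, h), Pow(Add(y, 6), -1))) = Mul(3, Mul(Add(h, y), Pow(Add(6, y), -1))) = Mul(3, Mul(Pow(Add(6, y), -1), Add(h, y))) = Mul(3, Pow(Add(6, y), -1), Add(h, y)))
Mul(Add(-21, 27), Function('r')(-1, -3)) = Mul(Add(-21, 27), Mul(3, Pow(Add(6, -3), -1), Add(-1, -3))) = Mul(6, Mul(3, Pow(3, -1), -4)) = Mul(6, Mul(3, Rational(1, 3), -4)) = Mul(6, -4) = -24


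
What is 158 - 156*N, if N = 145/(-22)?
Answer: 13048/11 ≈ 1186.2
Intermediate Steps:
N = -145/22 (N = 145*(-1/22) = -145/22 ≈ -6.5909)
158 - 156*N = 158 - 156*(-145/22) = 158 + 11310/11 = 13048/11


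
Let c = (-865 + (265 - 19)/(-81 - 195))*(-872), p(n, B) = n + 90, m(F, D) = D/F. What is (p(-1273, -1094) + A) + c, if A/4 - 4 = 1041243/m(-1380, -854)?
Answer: 10500294495/1403 ≈ 7.4842e+6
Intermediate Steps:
p(n, B) = 90 + n
A = 410548216/61 (A = 16 + 4*(1041243/((-854/(-1380)))) = 16 + 4*(1041243/((-854*(-1/1380)))) = 16 + 4*(1041243/(427/690)) = 16 + 4*(1041243*(690/427)) = 16 + 4*(102636810/61) = 16 + 410547240/61 = 410548216/61 ≈ 6.7303e+6)
c = 17366316/23 (c = (-865 + 246/(-276))*(-872) = (-865 + 246*(-1/276))*(-872) = (-865 - 41/46)*(-872) = -39831/46*(-872) = 17366316/23 ≈ 7.5506e+5)
(p(-1273, -1094) + A) + c = ((90 - 1273) + 410548216/61) + 17366316/23 = (-1183 + 410548216/61) + 17366316/23 = 410476053/61 + 17366316/23 = 10500294495/1403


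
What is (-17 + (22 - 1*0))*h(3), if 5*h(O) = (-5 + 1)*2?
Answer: -8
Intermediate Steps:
h(O) = -8/5 (h(O) = ((-5 + 1)*2)/5 = (-4*2)/5 = (1/5)*(-8) = -8/5)
(-17 + (22 - 1*0))*h(3) = (-17 + (22 - 1*0))*(-8/5) = (-17 + (22 + 0))*(-8/5) = (-17 + 22)*(-8/5) = 5*(-8/5) = -8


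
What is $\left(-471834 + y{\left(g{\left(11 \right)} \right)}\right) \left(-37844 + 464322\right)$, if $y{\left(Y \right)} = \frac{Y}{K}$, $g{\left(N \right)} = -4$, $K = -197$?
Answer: $- \frac{39641681962532}{197} \approx -2.0123 \cdot 10^{11}$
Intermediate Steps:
$y{\left(Y \right)} = - \frac{Y}{197}$ ($y{\left(Y \right)} = \frac{Y}{-197} = Y \left(- \frac{1}{197}\right) = - \frac{Y}{197}$)
$\left(-471834 + y{\left(g{\left(11 \right)} \right)}\right) \left(-37844 + 464322\right) = \left(-471834 - - \frac{4}{197}\right) \left(-37844 + 464322\right) = \left(-471834 + \frac{4}{197}\right) 426478 = \left(- \frac{92951294}{197}\right) 426478 = - \frac{39641681962532}{197}$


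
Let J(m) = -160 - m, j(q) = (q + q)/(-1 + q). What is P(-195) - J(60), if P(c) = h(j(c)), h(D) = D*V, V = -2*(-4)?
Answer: 11560/49 ≈ 235.92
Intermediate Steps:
V = 8
j(q) = 2*q/(-1 + q) (j(q) = (2*q)/(-1 + q) = 2*q/(-1 + q))
h(D) = 8*D (h(D) = D*8 = 8*D)
P(c) = 16*c/(-1 + c) (P(c) = 8*(2*c/(-1 + c)) = 16*c/(-1 + c))
P(-195) - J(60) = 16*(-195)/(-1 - 195) - (-160 - 1*60) = 16*(-195)/(-196) - (-160 - 60) = 16*(-195)*(-1/196) - 1*(-220) = 780/49 + 220 = 11560/49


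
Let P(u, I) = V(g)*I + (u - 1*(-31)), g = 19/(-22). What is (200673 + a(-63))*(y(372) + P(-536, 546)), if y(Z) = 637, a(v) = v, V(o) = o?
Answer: -749278350/11 ≈ -6.8116e+7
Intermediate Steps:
g = -19/22 (g = 19*(-1/22) = -19/22 ≈ -0.86364)
P(u, I) = 31 + u - 19*I/22 (P(u, I) = -19*I/22 + (u - 1*(-31)) = -19*I/22 + (u + 31) = -19*I/22 + (31 + u) = 31 + u - 19*I/22)
(200673 + a(-63))*(y(372) + P(-536, 546)) = (200673 - 63)*(637 + (31 - 536 - 19/22*546)) = 200610*(637 + (31 - 536 - 5187/11)) = 200610*(637 - 10742/11) = 200610*(-3735/11) = -749278350/11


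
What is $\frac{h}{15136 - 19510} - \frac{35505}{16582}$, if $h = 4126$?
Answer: $- \frac{111858101}{36264834} \approx -3.0845$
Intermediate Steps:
$\frac{h}{15136 - 19510} - \frac{35505}{16582} = \frac{4126}{15136 - 19510} - \frac{35505}{16582} = \frac{4126}{-4374} - \frac{35505}{16582} = 4126 \left(- \frac{1}{4374}\right) - \frac{35505}{16582} = - \frac{2063}{2187} - \frac{35505}{16582} = - \frac{111858101}{36264834}$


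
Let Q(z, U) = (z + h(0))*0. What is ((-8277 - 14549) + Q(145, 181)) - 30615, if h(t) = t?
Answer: -53441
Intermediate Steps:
Q(z, U) = 0 (Q(z, U) = (z + 0)*0 = z*0 = 0)
((-8277 - 14549) + Q(145, 181)) - 30615 = ((-8277 - 14549) + 0) - 30615 = (-22826 + 0) - 30615 = -22826 - 30615 = -53441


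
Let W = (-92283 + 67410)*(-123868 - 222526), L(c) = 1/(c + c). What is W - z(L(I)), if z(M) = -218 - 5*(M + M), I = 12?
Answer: 103390298165/12 ≈ 8.6159e+9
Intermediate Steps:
L(c) = 1/(2*c)
z(M) = -218 - 10*M
W = 8615857962 (W = -24873*(-346394) = 8615857962)
W - z(L(I)) = 8615857962 - (-218 - 5/12) = 8615857962 - 1*(-2621/12) = 8615857962 + 2621/12 = 103390298165/12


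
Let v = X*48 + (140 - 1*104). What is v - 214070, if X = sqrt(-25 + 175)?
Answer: -214034 + 240*sqrt(6) ≈ -2.1345e+5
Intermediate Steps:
X = 5*sqrt(6) (X = sqrt(150) = 5*sqrt(6) ≈ 12.247)
v = 36 + 240*sqrt(6) (v = (5*sqrt(6))*48 + (140 - 1*104) = 240*sqrt(6) + (140 - 104) = 240*sqrt(6) + 36 = 36 + 240*sqrt(6) ≈ 623.88)
v - 214070 = (36 + 240*sqrt(6)) - 214070 = -214034 + 240*sqrt(6)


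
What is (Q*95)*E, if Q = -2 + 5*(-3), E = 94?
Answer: -151810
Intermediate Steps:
Q = -17 (Q = -2 - 15 = -17)
(Q*95)*E = -17*95*94 = -1615*94 = -151810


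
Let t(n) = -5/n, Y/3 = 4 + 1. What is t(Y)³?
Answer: -1/27 ≈ -0.037037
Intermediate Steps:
Y = 15 (Y = 3*(4 + 1) = 3*5 = 15)
t(Y)³ = (-5/15)³ = (-5*1/15)³ = (-⅓)³ = -1/27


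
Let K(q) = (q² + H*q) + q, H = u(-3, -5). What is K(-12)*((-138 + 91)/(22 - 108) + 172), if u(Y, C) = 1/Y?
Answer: 1009052/43 ≈ 23466.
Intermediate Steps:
H = -⅓ (H = 1/(-3) = -⅓ ≈ -0.33333)
K(q) = q² + 2*q/3 (K(q) = (q² - q/3) + q = q² + 2*q/3)
K(-12)*((-138 + 91)/(22 - 108) + 172) = ((⅓)*(-12)*(2 + 3*(-12)))*((-138 + 91)/(22 - 108) + 172) = ((⅓)*(-12)*(2 - 36))*(-47/(-86) + 172) = ((⅓)*(-12)*(-34))*(-47*(-1/86) + 172) = 136*(47/86 + 172) = 136*(14839/86) = 1009052/43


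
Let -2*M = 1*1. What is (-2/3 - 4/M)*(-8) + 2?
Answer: -170/3 ≈ -56.667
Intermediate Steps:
M = -½ (M = -1/2 = -½*1 = -½ ≈ -0.50000)
(-2/3 - 4/M)*(-8) + 2 = (-2/3 - 4/(-½))*(-8) + 2 = (-2*⅓ - 4*(-2))*(-8) + 2 = (-⅔ + 8)*(-8) + 2 = (22/3)*(-8) + 2 = -176/3 + 2 = -170/3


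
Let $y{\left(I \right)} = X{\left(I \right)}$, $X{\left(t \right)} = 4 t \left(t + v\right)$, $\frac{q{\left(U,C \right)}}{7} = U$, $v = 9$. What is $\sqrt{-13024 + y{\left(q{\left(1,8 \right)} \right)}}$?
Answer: $4 i \sqrt{786} \approx 112.14 i$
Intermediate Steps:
$q{\left(U,C \right)} = 7 U$
$X{\left(t \right)} = 4 t \left(9 + t\right)$ ($X{\left(t \right)} = 4 t \left(t + 9\right) = 4 t \left(9 + t\right)$)
$y{\left(I \right)} = 4 I \left(9 + I\right)$
$\sqrt{-13024 + y{\left(q{\left(1,8 \right)} \right)}} = \sqrt{-13024 + 4 \cdot 7 \cdot 1 \left(9 + 7 \cdot 1\right)} = \sqrt{-13024 + 4 \cdot 7 \left(9 + 7\right)} = \sqrt{-13024 + 4 \cdot 7 \cdot 16} = \sqrt{-13024 + 448} = \sqrt{-12576} = 4 i \sqrt{786}$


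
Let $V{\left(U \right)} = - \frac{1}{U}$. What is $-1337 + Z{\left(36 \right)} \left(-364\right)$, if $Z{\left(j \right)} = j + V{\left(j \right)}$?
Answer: $- \frac{129878}{9} \approx -14431.0$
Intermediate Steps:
$Z{\left(j \right)} = j - \frac{1}{j}$
$-1337 + Z{\left(36 \right)} \left(-364\right) = -1337 + \left(36 - \frac{1}{36}\right) \left(-364\right) = -1337 + \frac{1295}{36} \left(-364\right) = -1337 - \frac{117845}{9} = - \frac{129878}{9}$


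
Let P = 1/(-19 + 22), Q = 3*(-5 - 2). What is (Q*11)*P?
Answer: -77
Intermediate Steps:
Q = -21 (Q = 3*(-7) = -21)
P = 1/3 ≈ 0.33333
(Q*11)*P = -21*11*(1/3) = -231*1/3 = -77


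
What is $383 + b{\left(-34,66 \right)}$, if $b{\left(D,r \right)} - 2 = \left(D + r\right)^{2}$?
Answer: $1409$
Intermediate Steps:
$b{\left(D,r \right)} = 2 + \left(D + r\right)^{2}$
$383 + b{\left(-34,66 \right)} = 383 + \left(2 + \left(-34 + 66\right)^{2}\right) = 383 + \left(2 + 32^{2}\right) = 383 + \left(2 + 1024\right) = 383 + 1026 = 1409$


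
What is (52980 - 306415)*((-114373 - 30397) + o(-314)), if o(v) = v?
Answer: 36769363540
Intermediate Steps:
(52980 - 306415)*((-114373 - 30397) + o(-314)) = (52980 - 306415)*((-114373 - 30397) - 314) = -253435*(-144770 - 314) = -253435*(-145084) = 36769363540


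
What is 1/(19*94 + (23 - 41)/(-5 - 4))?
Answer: 1/1788 ≈ 0.00055928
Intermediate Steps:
1/(19*94 + (23 - 41)/(-5 - 4)) = 1/(1786 - 18/(-9)) = 1/(1786 - 18*(-⅑)) = 1/(1786 + 2) = 1/1788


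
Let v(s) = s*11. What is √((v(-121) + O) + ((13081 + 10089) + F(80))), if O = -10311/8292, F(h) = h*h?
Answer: √53931968869/1382 ≈ 168.04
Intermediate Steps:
F(h) = h²
v(s) = 11*s
O = -3437/2764 (O = -10311*1/8292 = -3437/2764 ≈ -1.2435)
√((v(-121) + O) + ((13081 + 10089) + F(80))) = √((11*(-121) - 3437/2764) + ((13081 + 10089) + 80²)) = √((-1331 - 3437/2764) + (23170 + 6400)) = √(-3682321/2764 + 29570) = √(78049159/2764) = √53931968869/1382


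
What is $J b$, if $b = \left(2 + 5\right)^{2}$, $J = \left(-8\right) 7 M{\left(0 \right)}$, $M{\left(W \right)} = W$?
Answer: $0$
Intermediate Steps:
$J = 0$ ($J = \left(-8\right) 7 \cdot 0 = \left(-56\right) 0 = 0$)
$b = 49$ ($b = 7^{2} = 49$)
$J b = 0 \cdot 49 = 0$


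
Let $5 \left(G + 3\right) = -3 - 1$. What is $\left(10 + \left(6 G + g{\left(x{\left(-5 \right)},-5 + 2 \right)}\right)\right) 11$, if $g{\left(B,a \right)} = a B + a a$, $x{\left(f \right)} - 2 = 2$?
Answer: $- \frac{869}{5} \approx -173.8$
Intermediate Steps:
$G = - \frac{19}{5}$ ($G = -3 + \frac{-3 - 1}{5} = -3 + \frac{1}{5} \left(-4\right) = -3 - \frac{4}{5} = - \frac{19}{5} \approx -3.8$)
$x{\left(f \right)} = 4$ ($x{\left(f \right)} = 2 + 2 = 4$)
$g{\left(B,a \right)} = a^{2} + B a$ ($g{\left(B,a \right)} = B a + a^{2} = a^{2} + B a$)
$\left(10 + \left(6 G + g{\left(x{\left(-5 \right)},-5 + 2 \right)}\right)\right) 11 = \left(10 + \left(6 \left(- \frac{19}{5}\right) + \left(-5 + 2\right) \left(4 + \left(-5 + 2\right)\right)\right)\right) 11 = \left(10 - \left(\frac{114}{5} + 3 \left(4 - 3\right)\right)\right) 11 = \left(10 - \frac{129}{5}\right) 11 = \left(- \frac{79}{5}\right) 11 = - \frac{869}{5}$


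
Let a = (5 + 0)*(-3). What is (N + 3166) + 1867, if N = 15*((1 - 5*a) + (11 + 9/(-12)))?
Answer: 25307/4 ≈ 6326.8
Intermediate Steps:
a = -15 (a = 5*(-3) = -15)
N = 5175/4 (N = 15*((1 - 5*(-15)) + (11 + 9/(-12))) = 15*((1 + 75) + (11 + 9*(-1/12))) = 15*(76 + (11 - 3/4)) = 15*(76 + 41/4) = 15*(345/4) = 5175/4 ≈ 1293.8)
(N + 3166) + 1867 = (5175/4 + 3166) + 1867 = 17839/4 + 1867 = 25307/4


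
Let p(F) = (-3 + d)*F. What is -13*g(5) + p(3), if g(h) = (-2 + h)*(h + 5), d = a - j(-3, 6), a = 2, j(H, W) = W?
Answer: -411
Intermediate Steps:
d = -4 (d = 2 - 1*6 = 2 - 6 = -4)
g(h) = (-2 + h)*(5 + h)
p(F) = -7*F (p(F) = (-3 - 4)*F = -7*F)
-13*g(5) + p(3) = -13*(-10 + 5² + 3*5) - 7*3 = -13*(-10 + 25 + 15) - 21 = -13*30 - 21 = -390 - 21 = -411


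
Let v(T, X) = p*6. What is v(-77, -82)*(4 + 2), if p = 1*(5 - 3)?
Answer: 72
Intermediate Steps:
p = 2 (p = 1*2 = 2)
v(T, X) = 12 (v(T, X) = 2*6 = 12)
v(-77, -82)*(4 + 2) = 12*(4 + 2) = 12*6 = 72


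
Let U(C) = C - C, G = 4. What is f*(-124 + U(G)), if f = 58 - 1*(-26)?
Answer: -10416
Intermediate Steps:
U(C) = 0
f = 84 (f = 58 + 26 = 84)
f*(-124 + U(G)) = 84*(-124 + 0) = 84*(-124) = -10416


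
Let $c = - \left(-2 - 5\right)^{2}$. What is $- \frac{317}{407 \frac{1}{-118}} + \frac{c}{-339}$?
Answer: $\frac{12700577}{137973} \approx 92.051$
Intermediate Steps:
$c = -49$ ($c = - \left(-7\right)^{2} = \left(-1\right) 49 = -49$)
$- \frac{317}{407 \frac{1}{-118}} + \frac{c}{-339} = - \frac{317}{407 \frac{1}{-118}} - \frac{49}{-339} = - \frac{317}{407 \left(- \frac{1}{118}\right)} - - \frac{49}{339} = - \frac{317}{- \frac{407}{118}} + \frac{49}{339} = \left(-317\right) \left(- \frac{118}{407}\right) + \frac{49}{339} = \frac{37406}{407} + \frac{49}{339} = \frac{12700577}{137973}$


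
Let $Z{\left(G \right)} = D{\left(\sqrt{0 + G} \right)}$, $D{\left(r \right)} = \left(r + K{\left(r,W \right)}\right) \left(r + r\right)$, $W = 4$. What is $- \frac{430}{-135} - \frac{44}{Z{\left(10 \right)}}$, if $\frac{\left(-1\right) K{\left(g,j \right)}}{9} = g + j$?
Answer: $\frac{3229}{1107} + \frac{99 \sqrt{10}}{820} \approx 3.2987$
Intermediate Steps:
$K{\left(g,j \right)} = - 9 g - 9 j$ ($K{\left(g,j \right)} = - 9 \left(g + j\right) = - 9 g - 9 j$)
$D{\left(r \right)} = 2 r \left(-36 - 8 r\right)$ ($D{\left(r \right)} = \left(r - \left(36 + 9 r\right)\right) \left(r + r\right) = \left(r - \left(36 + 9 r\right)\right) 2 r = \left(-36 - 8 r\right) 2 r = 2 r \left(-36 - 8 r\right)$)
$Z{\left(G \right)} = - 8 \sqrt{G} \left(9 + 2 \sqrt{G}\right)$ ($Z{\left(G \right)} = - 8 \sqrt{0 + G} \left(9 + 2 \sqrt{0 + G}\right) = - 8 \sqrt{G} \left(9 + 2 \sqrt{G}\right)$)
$- \frac{430}{-135} - \frac{44}{Z{\left(10 \right)}} = - \frac{430}{-135} - \frac{44}{- 72 \sqrt{10} - 160} = \left(-430\right) \left(- \frac{1}{135}\right) - \frac{44}{- 72 \sqrt{10} - 160} = \frac{86}{27} - \frac{44}{-160 - 72 \sqrt{10}}$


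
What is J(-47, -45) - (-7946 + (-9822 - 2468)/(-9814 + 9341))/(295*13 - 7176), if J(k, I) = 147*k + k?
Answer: -10996264276/1580293 ≈ -6958.4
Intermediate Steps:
J(k, I) = 148*k
J(-47, -45) - (-7946 + (-9822 - 2468)/(-9814 + 9341))/(295*13 - 7176) = 148*(-47) - (-7946 + (-9822 - 2468)/(-9814 + 9341))/(295*13 - 7176) = -6956 - (-7946 - 12290/(-473))/(3835 - 7176) = -6956 - (-7946 - 12290*(-1/473))/(-3341) = -6956 - (-7946 + 12290/473)*(-1)/3341 = -6956 - (-3746168)*(-1)/(473*3341) = -6956 - 1*3746168/1580293 = -6956 - 3746168/1580293 = -10996264276/1580293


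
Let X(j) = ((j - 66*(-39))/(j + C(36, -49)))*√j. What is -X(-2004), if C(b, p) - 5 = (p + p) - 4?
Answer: 1140*I*√501/2101 ≈ 12.145*I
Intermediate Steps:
C(b, p) = 1 + 2*p (C(b, p) = 5 + ((p + p) - 4) = 5 + (2*p - 4) = 5 + (-4 + 2*p) = 1 + 2*p)
X(j) = √j*(2574 + j)/(-97 + j) (X(j) = ((j - 66*(-39))/(j + (1 + 2*(-49))))*√j = ((j + 2574)/(j + (1 - 98)))*√j = ((2574 + j)/(j - 97))*√j = ((2574 + j)/(-97 + j))*√j = √j*(2574 + j)/(-97 + j))
-X(-2004) = -√(-2004)*(2574 - 2004)/(-97 - 2004) = -2*I*√501*570/(-2101) = -2*I*√501*(-1)*570/2101 = -(-1140)*I*√501/2101 = 1140*I*√501/2101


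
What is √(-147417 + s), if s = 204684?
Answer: 9*√707 ≈ 239.31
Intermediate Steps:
√(-147417 + s) = √(-147417 + 204684) = √57267 = 9*√707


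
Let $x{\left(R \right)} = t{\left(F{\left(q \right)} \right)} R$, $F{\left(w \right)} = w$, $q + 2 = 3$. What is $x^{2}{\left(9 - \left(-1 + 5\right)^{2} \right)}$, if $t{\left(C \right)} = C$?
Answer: $49$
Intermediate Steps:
$q = 1$ ($q = -2 + 3 = 1$)
$x{\left(R \right)} = R$ ($x{\left(R \right)} = 1 R = R$)
$x^{2}{\left(9 - \left(-1 + 5\right)^{2} \right)} = \left(9 - \left(-1 + 5\right)^{2}\right)^{2} = \left(9 - 4^{2}\right)^{2} = \left(9 - 16\right)^{2} = \left(-7\right)^{2} = 49$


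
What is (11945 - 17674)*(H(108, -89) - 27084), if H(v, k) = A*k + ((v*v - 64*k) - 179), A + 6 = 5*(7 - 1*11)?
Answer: 43477381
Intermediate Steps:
A = -26 (A = -6 + 5*(7 - 1*11) = -6 + 5*(7 - 11) = -6 + 5*(-4) = -6 - 20 = -26)
H(v, k) = -179 + v² - 90*k (H(v, k) = -26*k + ((v*v - 64*k) - 179) = -26*k + ((v² - 64*k) - 179) = -26*k + (-179 + v² - 64*k) = -179 + v² - 90*k)
(11945 - 17674)*(H(108, -89) - 27084) = (11945 - 17674)*((-179 + 108² - 90*(-89)) - 27084) = -5729*((-179 + 11664 + 8010) - 27084) = -5729*(19495 - 27084) = -5729*(-7589) = 43477381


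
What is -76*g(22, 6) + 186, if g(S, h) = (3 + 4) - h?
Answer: 110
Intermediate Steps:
g(S, h) = 7 - h
-76*g(22, 6) + 186 = -76*(7 - 1*6) + 186 = -76*(7 - 6) + 186 = -76*1 + 186 = -76 + 186 = 110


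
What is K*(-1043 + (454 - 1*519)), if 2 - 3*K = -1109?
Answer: -1230988/3 ≈ -4.1033e+5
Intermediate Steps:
K = 1111/3 (K = 2/3 - 1/3*(-1109) = 2/3 + 1109/3 = 1111/3 ≈ 370.33)
K*(-1043 + (454 - 1*519)) = 1111*(-1043 + (454 - 1*519))/3 = 1111*(-1043 + (454 - 519))/3 = 1111*(-1043 - 65)/3 = (1111/3)*(-1108) = -1230988/3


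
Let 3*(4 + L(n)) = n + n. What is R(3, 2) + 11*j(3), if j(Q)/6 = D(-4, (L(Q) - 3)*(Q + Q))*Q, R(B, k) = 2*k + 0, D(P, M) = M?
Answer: -5936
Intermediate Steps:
L(n) = -4 + 2*n/3 (L(n) = -4 + (n + n)/3 = -4 + (2*n)/3 = -4 + 2*n/3)
R(B, k) = 2*k
j(Q) = 12*Q²*(-7 + 2*Q/3) (j(Q) = 6*((((-4 + 2*Q/3) - 3)*(Q + Q))*Q) = 6*(((-7 + 2*Q/3)*(2*Q))*Q) = 6*((2*Q*(-7 + 2*Q/3))*Q) = 6*(2*Q²*(-7 + 2*Q/3)) = 12*Q²*(-7 + 2*Q/3))
R(3, 2) + 11*j(3) = 2*2 + 11*(3²*(-84 + 8*3)) = 4 + 11*(9*(-84 + 24)) = 4 + 11*(9*(-60)) = 4 + 11*(-540) = 4 - 5940 = -5936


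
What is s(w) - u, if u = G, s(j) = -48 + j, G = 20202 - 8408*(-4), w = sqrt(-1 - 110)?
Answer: -53882 + I*sqrt(111) ≈ -53882.0 + 10.536*I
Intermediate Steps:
w = I*sqrt(111) (w = sqrt(-111) = I*sqrt(111) ≈ 10.536*I)
G = 53834 (G = 20202 + 33632 = 53834)
u = 53834
s(w) - u = (-48 + I*sqrt(111)) - 1*53834 = (-48 + I*sqrt(111)) - 53834 = -53882 + I*sqrt(111)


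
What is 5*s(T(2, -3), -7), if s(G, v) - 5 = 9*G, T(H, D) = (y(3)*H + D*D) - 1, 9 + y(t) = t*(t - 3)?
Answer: -425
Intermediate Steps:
y(t) = -9 + t*(-3 + t) (y(t) = -9 + t*(t - 3) = -9 + t*(-3 + t))
T(H, D) = -1 + D**2 - 9*H (T(H, D) = ((-9 + 3**2 - 3*3)*H + D*D) - 1 = ((-9 + 9 - 9)*H + D**2) - 1 = (-9*H + D**2) - 1 = (D**2 - 9*H) - 1 = -1 + D**2 - 9*H)
s(G, v) = 5 + 9*G
5*s(T(2, -3), -7) = 5*(5 + 9*(-1 + (-3)**2 - 9*2)) = 5*(5 + 9*(-1 + 9 - 18)) = 5*(5 + 9*(-10)) = 5*(5 - 90) = 5*(-85) = -425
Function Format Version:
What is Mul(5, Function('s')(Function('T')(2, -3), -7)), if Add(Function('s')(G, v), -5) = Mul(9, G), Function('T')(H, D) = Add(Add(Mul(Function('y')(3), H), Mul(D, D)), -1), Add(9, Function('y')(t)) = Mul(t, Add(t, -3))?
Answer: -425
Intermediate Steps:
Function('y')(t) = Add(-9, Mul(t, Add(-3, t))) (Function('y')(t) = Add(-9, Mul(t, Add(t, -3))) = Add(-9, Mul(t, Add(-3, t))))
Function('T')(H, D) = Add(-1, Pow(D, 2), Mul(-9, H)) (Function('T')(H, D) = Add(Add(Mul(Add(-9, Pow(3, 2), Mul(-3, 3)), H), Mul(D, D)), -1) = Add(Add(Mul(Add(-9, 9, -9), H), Pow(D, 2)), -1) = Add(Add(Mul(-9, H), Pow(D, 2)), -1) = Add(Add(Pow(D, 2), Mul(-9, H)), -1) = Add(-1, Pow(D, 2), Mul(-9, H)))
Function('s')(G, v) = Add(5, Mul(9, G))
Mul(5, Function('s')(Function('T')(2, -3), -7)) = Mul(5, Add(5, Mul(9, Add(-1, Pow(-3, 2), Mul(-9, 2))))) = Mul(5, Add(5, Mul(9, Add(-1, 9, -18)))) = Mul(5, Add(5, Mul(9, -10))) = Mul(5, Add(5, -90)) = Mul(5, -85) = -425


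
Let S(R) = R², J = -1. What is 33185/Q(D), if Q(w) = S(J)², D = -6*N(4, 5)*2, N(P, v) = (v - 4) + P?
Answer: 33185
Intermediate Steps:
N(P, v) = -4 + P + v (N(P, v) = (-4 + v) + P = -4 + P + v)
D = -60 (D = -6*(-4 + 4 + 5)*2 = -6*5*2 = -30*2 = -60)
Q(w) = 1 (Q(w) = ((-1)²)² = 1² = 1)
33185/Q(D) = 33185/1 = 33185*1 = 33185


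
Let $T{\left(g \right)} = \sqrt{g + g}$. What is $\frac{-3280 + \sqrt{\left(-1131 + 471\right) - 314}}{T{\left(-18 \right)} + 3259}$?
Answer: $\frac{\left(-3280 + i \sqrt{974}\right) \left(3259 - 6 i\right)}{10621117} \approx -1.0064 + 0.011429 i$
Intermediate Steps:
$T{\left(g \right)} = \sqrt{2} \sqrt{g}$ ($T{\left(g \right)} = \sqrt{2 g} = \sqrt{2} \sqrt{g}$)
$\frac{-3280 + \sqrt{\left(-1131 + 471\right) - 314}}{T{\left(-18 \right)} + 3259} = \frac{-3280 + \sqrt{\left(-1131 + 471\right) - 314}}{\sqrt{2} \sqrt{-18} + 3259} = \frac{-3280 + \sqrt{-660 - 314}}{\sqrt{2} \cdot 3 i \sqrt{2} + 3259} = \frac{-3280 + \sqrt{-974}}{6 i + 3259} = \frac{-3280 + i \sqrt{974}}{3259 + 6 i} = \left(-3280 + i \sqrt{974}\right) \frac{3259 - 6 i}{10621117} = \frac{\left(-3280 + i \sqrt{974}\right) \left(3259 - 6 i\right)}{10621117}$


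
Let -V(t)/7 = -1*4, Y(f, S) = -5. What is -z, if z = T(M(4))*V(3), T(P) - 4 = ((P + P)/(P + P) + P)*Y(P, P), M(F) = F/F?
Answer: 168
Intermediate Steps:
V(t) = 28 (V(t) = -(-7)*4 = -7*(-4) = 28)
M(F) = 1
T(P) = -1 - 5*P (T(P) = 4 + ((P + P)/(P + P) + P)*(-5) = 4 + ((2*P)/((2*P)) + P)*(-5) = 4 + ((2*P)*(1/(2*P)) + P)*(-5) = 4 + (1 + P)*(-5) = 4 + (-5 - 5*P) = -1 - 5*P)
z = -168 (z = (-1 - 5*1)*28 = (-1 - 5)*28 = -6*28 = -168)
-z = -1*(-168) = 168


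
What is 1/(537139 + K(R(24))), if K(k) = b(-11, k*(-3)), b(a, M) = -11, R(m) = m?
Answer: 1/537128 ≈ 1.8618e-6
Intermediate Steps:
K(k) = -11
1/(537139 + K(R(24))) = 1/(537139 - 11) = 1/537128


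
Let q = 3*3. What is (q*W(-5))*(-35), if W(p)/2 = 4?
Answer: -2520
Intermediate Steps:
W(p) = 8 (W(p) = 2*4 = 8)
q = 9
(q*W(-5))*(-35) = (9*8)*(-35) = 72*(-35) = -2520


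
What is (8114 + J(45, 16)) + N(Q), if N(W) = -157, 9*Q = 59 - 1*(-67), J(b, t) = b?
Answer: 8002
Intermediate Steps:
Q = 14 (Q = (59 - 1*(-67))/9 = (59 + 67)/9 = (⅑)*126 = 14)
(8114 + J(45, 16)) + N(Q) = (8114 + 45) - 157 = 8159 - 157 = 8002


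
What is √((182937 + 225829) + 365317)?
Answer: √774083 ≈ 879.82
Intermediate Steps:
√((182937 + 225829) + 365317) = √(408766 + 365317) = √774083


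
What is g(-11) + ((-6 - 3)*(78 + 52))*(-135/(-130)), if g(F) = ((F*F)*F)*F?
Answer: 13426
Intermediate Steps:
g(F) = F⁴ (g(F) = (F²*F)*F = F³*F = F⁴)
g(-11) + ((-6 - 3)*(78 + 52))*(-135/(-130)) = (-11)⁴ + ((-6 - 3)*(78 + 52))*(-135/(-130)) = 14641 + (-9*130)*(-135*(-1/130)) = 14641 - 1170*27/26 = 14641 - 1215 = 13426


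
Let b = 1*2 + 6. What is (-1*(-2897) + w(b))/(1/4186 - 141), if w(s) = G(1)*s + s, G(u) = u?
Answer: -12193818/590225 ≈ -20.660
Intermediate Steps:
b = 8 (b = 2 + 6 = 8)
w(s) = 2*s (w(s) = 1*s + s = s + s = 2*s)
(-1*(-2897) + w(b))/(1/4186 - 141) = (-1*(-2897) + 2*8)/(1/4186 - 141) = (2897 + 16)/(1/4186 - 141) = 2913/(-590225/4186) = 2913*(-4186/590225) = -12193818/590225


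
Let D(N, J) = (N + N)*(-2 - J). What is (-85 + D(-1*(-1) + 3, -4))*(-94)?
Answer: 6486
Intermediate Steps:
D(N, J) = 2*N*(-2 - J) (D(N, J) = (2*N)*(-2 - J) = 2*N*(-2 - J))
(-85 + D(-1*(-1) + 3, -4))*(-94) = (-85 - 2*(-1*(-1) + 3)*(2 - 4))*(-94) = (-85 - 2*(1 + 3)*(-2))*(-94) = (-85 - 2*4*(-2))*(-94) = (-85 + 16)*(-94) = -69*(-94) = 6486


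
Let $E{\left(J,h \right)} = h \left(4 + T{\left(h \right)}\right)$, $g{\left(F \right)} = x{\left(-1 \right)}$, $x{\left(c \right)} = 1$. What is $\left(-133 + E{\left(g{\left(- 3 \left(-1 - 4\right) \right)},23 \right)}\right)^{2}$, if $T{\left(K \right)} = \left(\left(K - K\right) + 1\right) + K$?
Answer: $261121$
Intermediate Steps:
$T{\left(K \right)} = 1 + K$ ($T{\left(K \right)} = \left(0 + 1\right) + K = 1 + K$)
$g{\left(F \right)} = 1$
$E{\left(J,h \right)} = h \left(5 + h\right)$ ($E{\left(J,h \right)} = h \left(4 + \left(1 + h\right)\right) = h \left(5 + h\right)$)
$\left(-133 + E{\left(g{\left(- 3 \left(-1 - 4\right) \right)},23 \right)}\right)^{2} = \left(-133 + 23 \left(5 + 23\right)\right)^{2} = \left(-133 + 23 \cdot 28\right)^{2} = \left(-133 + 644\right)^{2} = 511^{2} = 261121$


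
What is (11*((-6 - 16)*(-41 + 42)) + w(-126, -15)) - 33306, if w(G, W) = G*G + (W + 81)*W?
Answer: -18662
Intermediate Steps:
w(G, W) = G**2 + W*(81 + W) (w(G, W) = G**2 + (81 + W)*W = G**2 + W*(81 + W))
(11*((-6 - 16)*(-41 + 42)) + w(-126, -15)) - 33306 = (11*((-6 - 16)*(-41 + 42)) + ((-126)**2 + (-15)**2 + 81*(-15))) - 33306 = (11*(-22*1) + (15876 + 225 - 1215)) - 33306 = (11*(-22) + 14886) - 33306 = (-242 + 14886) - 33306 = 14644 - 33306 = -18662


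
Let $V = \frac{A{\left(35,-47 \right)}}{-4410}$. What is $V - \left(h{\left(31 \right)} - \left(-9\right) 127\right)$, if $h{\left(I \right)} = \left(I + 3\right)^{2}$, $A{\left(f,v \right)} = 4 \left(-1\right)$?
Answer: $- \frac{5069293}{2205} \approx -2299.0$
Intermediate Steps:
$A{\left(f,v \right)} = -4$
$h{\left(I \right)} = \left(3 + I\right)^{2}$
$V = \frac{2}{2205}$ ($V = - \frac{4}{-4410} = \left(-4\right) \left(- \frac{1}{4410}\right) = \frac{2}{2205} \approx 0.00090703$)
$V - \left(h{\left(31 \right)} - \left(-9\right) 127\right) = \frac{2}{2205} - \left(\left(3 + 31\right)^{2} - \left(-9\right) 127\right) = \frac{2}{2205} - \left(34^{2} - -1143\right) = \frac{2}{2205} - \left(1156 + 1143\right) = \frac{2}{2205} - 2299 = - \frac{5069293}{2205}$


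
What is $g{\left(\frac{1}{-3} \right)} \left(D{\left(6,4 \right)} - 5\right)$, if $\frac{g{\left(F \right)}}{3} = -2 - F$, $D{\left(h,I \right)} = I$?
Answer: $5$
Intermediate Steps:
$g{\left(F \right)} = -6 - 3 F$ ($g{\left(F \right)} = 3 \left(-2 - F\right) = -6 - 3 F$)
$g{\left(\frac{1}{-3} \right)} \left(D{\left(6,4 \right)} - 5\right) = \left(-6 - \frac{3}{-3}\right) \left(4 - 5\right) = \left(-6 - -1\right) \left(-1\right) = \left(-6 + 1\right) \left(-1\right) = \left(-5\right) \left(-1\right) = 5$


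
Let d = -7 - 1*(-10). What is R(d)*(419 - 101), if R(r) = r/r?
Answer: 318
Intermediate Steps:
d = 3 (d = -7 + 10 = 3)
R(r) = 1
R(d)*(419 - 101) = 1*(419 - 101) = 1*318 = 318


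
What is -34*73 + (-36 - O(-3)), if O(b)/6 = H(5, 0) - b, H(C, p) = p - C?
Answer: -2506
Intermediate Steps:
O(b) = -30 - 6*b (O(b) = 6*((0 - 1*5) - b) = 6*((0 - 5) - b) = 6*(-5 - b) = -30 - 6*b)
-34*73 + (-36 - O(-3)) = -34*73 + (-36 - (-30 - 6*(-3))) = -2482 + (-36 - (-30 + 18)) = -2482 + (-36 - 1*(-12)) = -2482 + (-36 + 12) = -2482 - 24 = -2506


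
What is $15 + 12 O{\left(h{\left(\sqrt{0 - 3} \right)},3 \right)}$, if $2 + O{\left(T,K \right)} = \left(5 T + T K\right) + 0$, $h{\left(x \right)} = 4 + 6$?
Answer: $951$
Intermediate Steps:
$h{\left(x \right)} = 10$
$O{\left(T,K \right)} = -2 + 5 T + K T$ ($O{\left(T,K \right)} = -2 + \left(\left(5 T + T K\right) + 0\right) = -2 + \left(\left(5 T + K T\right) + 0\right) = -2 + \left(5 T + K T\right) = -2 + 5 T + K T$)
$15 + 12 O{\left(h{\left(\sqrt{0 - 3} \right)},3 \right)} = 15 + 12 \left(-2 + 5 \cdot 10 + 3 \cdot 10\right) = 15 + 12 \left(-2 + 50 + 30\right) = 15 + 12 \cdot 78 = 15 + 936 = 951$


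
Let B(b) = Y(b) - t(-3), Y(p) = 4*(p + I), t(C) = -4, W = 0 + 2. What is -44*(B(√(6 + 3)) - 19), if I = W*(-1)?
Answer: 484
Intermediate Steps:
W = 2
I = -2 (I = 2*(-1) = -2)
Y(p) = -8 + 4*p (Y(p) = 4*(p - 2) = 4*(-2 + p) = -8 + 4*p)
B(b) = -4 + 4*b (B(b) = (-8 + 4*b) - 1*(-4) = (-8 + 4*b) + 4 = -4 + 4*b)
-44*(B(√(6 + 3)) - 19) = -44*((-4 + 4*√(6 + 3)) - 19) = -44*((-4 + 4*√9) - 19) = -44*((-4 + 4*3) - 19) = -44*((-4 + 12) - 19) = -44*(8 - 19) = -44*(-11) = 484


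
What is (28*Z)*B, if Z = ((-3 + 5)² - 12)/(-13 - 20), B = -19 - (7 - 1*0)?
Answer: -5824/33 ≈ -176.48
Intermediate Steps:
B = -26 (B = -19 - (7 + 0) = -19 - 1*7 = -19 - 7 = -26)
Z = 8/33 (Z = (2² - 12)/(-33) = (4 - 12)*(-1/33) = -8*(-1/33) = 8/33 ≈ 0.24242)
(28*Z)*B = (28*(8/33))*(-26) = (224/33)*(-26) = -5824/33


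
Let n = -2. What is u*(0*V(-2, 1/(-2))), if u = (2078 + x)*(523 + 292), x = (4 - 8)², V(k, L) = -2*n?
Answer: 0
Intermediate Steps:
V(k, L) = 4 (V(k, L) = -2*(-2) = 4)
x = 16 (x = (-4)² = 16)
u = 1706610 (u = (2078 + 16)*(523 + 292) = 2094*815 = 1706610)
u*(0*V(-2, 1/(-2))) = 1706610*(0*4) = 1706610*0 = 0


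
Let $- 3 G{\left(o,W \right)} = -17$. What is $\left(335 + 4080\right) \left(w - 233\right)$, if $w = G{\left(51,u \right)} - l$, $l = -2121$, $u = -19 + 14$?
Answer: $\frac{25081615}{3} \approx 8.3605 \cdot 10^{6}$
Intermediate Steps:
$u = -5$
$G{\left(o,W \right)} = \frac{17}{3}$ ($G{\left(o,W \right)} = \left(- \frac{1}{3}\right) \left(-17\right) = \frac{17}{3}$)
$w = \frac{6380}{3}$ ($w = \frac{17}{3} - -2121 = \frac{17}{3} + 2121 = \frac{6380}{3} \approx 2126.7$)
$\left(335 + 4080\right) \left(w - 233\right) = \left(335 + 4080\right) \left(\frac{6380}{3} - 233\right) = 4415 \cdot \frac{5681}{3} = \frac{25081615}{3}$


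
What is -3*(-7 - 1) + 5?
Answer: 29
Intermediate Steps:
-3*(-7 - 1) + 5 = -3*(-8) + 5 = 24 + 5 = 29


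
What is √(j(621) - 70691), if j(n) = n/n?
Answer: I*√70690 ≈ 265.88*I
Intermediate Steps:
j(n) = 1
√(j(621) - 70691) = √(1 - 70691) = √(-70690) = I*√70690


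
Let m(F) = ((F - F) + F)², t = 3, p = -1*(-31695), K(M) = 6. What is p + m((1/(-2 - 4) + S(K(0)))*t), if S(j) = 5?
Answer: 127621/4 ≈ 31905.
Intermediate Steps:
p = 31695
m(F) = F² (m(F) = (0 + F)² = F²)
p + m((1/(-2 - 4) + S(K(0)))*t) = 31695 + ((1/(-2 - 4) + 5)*3)² = 31695 + ((1/(-6) + 5)*3)² = 31695 + ((-⅙ + 5)*3)² = 31695 + ((29/6)*3)² = 31695 + (29/2)² = 31695 + 841/4 = 127621/4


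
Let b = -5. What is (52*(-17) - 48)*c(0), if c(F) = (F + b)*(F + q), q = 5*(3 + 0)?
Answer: 69900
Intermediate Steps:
q = 15 (q = 5*3 = 15)
c(F) = (-5 + F)*(15 + F) (c(F) = (F - 5)*(F + 15) = (-5 + F)*(15 + F))
(52*(-17) - 48)*c(0) = (52*(-17) - 48)*(-75 + 0² + 10*0) = (-884 - 48)*(-75 + 0 + 0) = -932*(-75) = 69900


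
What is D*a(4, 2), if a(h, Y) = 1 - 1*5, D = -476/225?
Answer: 1904/225 ≈ 8.4622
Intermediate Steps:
D = -476/225 (D = -476*1/225 = -476/225 ≈ -2.1156)
a(h, Y) = -4 (a(h, Y) = 1 - 5 = -4)
D*a(4, 2) = -476/225*(-4) = 1904/225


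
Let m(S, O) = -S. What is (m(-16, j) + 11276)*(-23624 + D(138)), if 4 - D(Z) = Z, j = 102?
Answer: -268275336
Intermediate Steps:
D(Z) = 4 - Z
(m(-16, j) + 11276)*(-23624 + D(138)) = (-1*(-16) + 11276)*(-23624 + (4 - 1*138)) = (16 + 11276)*(-23624 + (4 - 138)) = 11292*(-23624 - 134) = 11292*(-23758) = -268275336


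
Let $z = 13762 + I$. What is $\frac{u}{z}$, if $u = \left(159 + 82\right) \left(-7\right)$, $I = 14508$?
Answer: $- \frac{1687}{28270} \approx -0.059675$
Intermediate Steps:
$u = -1687$ ($u = 241 \left(-7\right) = -1687$)
$z = 28270$ ($z = 13762 + 14508 = 28270$)
$\frac{u}{z} = - \frac{1687}{28270}$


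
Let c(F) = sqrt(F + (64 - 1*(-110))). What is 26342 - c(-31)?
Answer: 26342 - sqrt(143) ≈ 26330.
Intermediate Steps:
c(F) = sqrt(174 + F) (c(F) = sqrt(F + (64 + 110)) = sqrt(F + 174) = sqrt(174 + F))
26342 - c(-31) = 26342 - sqrt(174 - 31) = 26342 - sqrt(143)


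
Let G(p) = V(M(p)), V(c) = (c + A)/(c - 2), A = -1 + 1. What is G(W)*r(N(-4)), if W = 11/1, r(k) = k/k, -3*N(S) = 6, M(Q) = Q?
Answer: 11/9 ≈ 1.2222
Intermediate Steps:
A = 0
N(S) = -2 (N(S) = -1/3*6 = -2)
r(k) = 1
V(c) = c/(-2 + c) (V(c) = (c + 0)/(c - 2) = c/(-2 + c))
W = 11 (W = 11*1 = 11)
G(p) = p/(-2 + p)
G(W)*r(N(-4)) = (11/(-2 + 11))*1 = (11/9)*1 = 11/9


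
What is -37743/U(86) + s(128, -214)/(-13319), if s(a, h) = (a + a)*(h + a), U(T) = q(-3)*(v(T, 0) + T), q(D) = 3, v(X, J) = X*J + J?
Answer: -165672963/1145434 ≈ -144.64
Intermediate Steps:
v(X, J) = J + J*X (v(X, J) = J*X + J = J + J*X)
U(T) = 3*T (U(T) = 3*(0*(1 + T) + T) = 3*(0 + T) = 3*T)
s(a, h) = 2*a*(a + h) (s(a, h) = (2*a)*(a + h) = 2*a*(a + h))
-37743/U(86) + s(128, -214)/(-13319) = -37743/(3*86) + (2*128*(128 - 214))/(-13319) = -37743/258 + (2*128*(-86))*(-1/13319) = -37743*1/258 - 22016*(-1/13319) = -12581/86 + 22016/13319 = -165672963/1145434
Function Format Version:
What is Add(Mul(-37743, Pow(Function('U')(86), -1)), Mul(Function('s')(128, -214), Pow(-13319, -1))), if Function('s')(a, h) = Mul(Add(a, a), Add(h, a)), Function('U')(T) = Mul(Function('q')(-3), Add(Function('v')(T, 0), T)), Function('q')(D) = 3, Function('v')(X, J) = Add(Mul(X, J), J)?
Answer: Rational(-165672963, 1145434) ≈ -144.64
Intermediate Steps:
Function('v')(X, J) = Add(J, Mul(J, X)) (Function('v')(X, J) = Add(Mul(J, X), J) = Add(J, Mul(J, X)))
Function('U')(T) = Mul(3, T) (Function('U')(T) = Mul(3, Add(Mul(0, Add(1, T)), T)) = Mul(3, Add(0, T)) = Mul(3, T))
Function('s')(a, h) = Mul(2, a, Add(a, h)) (Function('s')(a, h) = Mul(Mul(2, a), Add(a, h)) = Mul(2, a, Add(a, h)))
Add(Mul(-37743, Pow(Function('U')(86), -1)), Mul(Function('s')(128, -214), Pow(-13319, -1))) = Add(Mul(-37743, Pow(Mul(3, 86), -1)), Mul(Mul(2, 128, Add(128, -214)), Pow(-13319, -1))) = Add(Mul(-37743, Pow(258, -1)), Mul(Mul(2, 128, -86), Rational(-1, 13319))) = Add(Mul(-37743, Rational(1, 258)), Mul(-22016, Rational(-1, 13319))) = Add(Rational(-12581, 86), Rational(22016, 13319)) = Rational(-165672963, 1145434)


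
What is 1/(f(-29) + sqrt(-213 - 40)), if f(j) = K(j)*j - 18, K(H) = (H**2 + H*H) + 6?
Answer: -48970/2398061153 - I*sqrt(253)/2398061153 ≈ -2.0421e-5 - 6.6328e-9*I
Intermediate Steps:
K(H) = 6 + 2*H**2 (K(H) = (H**2 + H**2) + 6 = 2*H**2 + 6 = 6 + 2*H**2)
f(j) = -18 + j*(6 + 2*j**2) (f(j) = (6 + 2*j**2)*j - 18 = j*(6 + 2*j**2) - 18 = -18 + j*(6 + 2*j**2))
1/(f(-29) + sqrt(-213 - 40)) = 1/((-18 + 2*(-29)*(3 + (-29)**2)) + sqrt(-213 - 40)) = 1/((-18 + 2*(-29)*(3 + 841)) + sqrt(-253)) = 1/((-18 + 2*(-29)*844) + I*sqrt(253)) = 1/((-18 - 48952) + I*sqrt(253)) = 1/(-48970 + I*sqrt(253))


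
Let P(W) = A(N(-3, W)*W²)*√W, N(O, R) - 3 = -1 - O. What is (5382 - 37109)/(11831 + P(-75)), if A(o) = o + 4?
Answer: -375362137/59483020636 + 4462243915*I*√3/59483020636 ≈ -0.0063104 + 0.12993*I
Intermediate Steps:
N(O, R) = 2 - O (N(O, R) = 3 + (-1 - O) = 2 - O)
A(o) = 4 + o
P(W) = √W*(4 + 5*W²) (P(W) = (4 + (2 - 1*(-3))*W²)*√W = (4 + (2 + 3)*W²)*√W = (4 + 5*W²)*√W = √W*(4 + 5*W²))
(5382 - 37109)/(11831 + P(-75)) = (5382 - 37109)/(11831 + √(-75)*(4 + 5*(-75)²)) = -31727/(11831 + (5*I*√3)*(4 + 5*5625)) = -31727/(11831 + (5*I*√3)*(4 + 28125)) = -31727/(11831 + (5*I*√3)*28129) = -31727/(11831 + 140645*I*√3)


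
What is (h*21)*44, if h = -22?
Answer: -20328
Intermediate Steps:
(h*21)*44 = -22*21*44 = -462*44 = -20328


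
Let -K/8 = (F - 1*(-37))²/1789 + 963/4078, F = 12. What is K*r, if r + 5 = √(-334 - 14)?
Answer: 230281700/3647771 - 92112680*I*√87/3647771 ≈ 63.129 - 235.53*I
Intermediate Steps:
r = -5 + 2*I*√87 (r = -5 + √(-334 - 14) = -5 + √(-348) = -5 + 2*I*√87 ≈ -5.0 + 18.655*I)
K = -46056340/3647771 (K = -8*((12 - 1*(-37))²/1789 + 963/4078) = -8*((12 + 37)²*(1/1789) + 963*(1/4078)) = -8*(49²*(1/1789) + 963/4078) = -8*(2401*(1/1789) + 963/4078) = -8*(2401/1789 + 963/4078) = -8*11514085/7295542 = -46056340/3647771 ≈ -12.626)
K*r = -46056340*(-5 + 2*I*√87)/3647771 = 230281700/3647771 - 92112680*I*√87/3647771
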